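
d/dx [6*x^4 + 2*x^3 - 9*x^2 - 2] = 6*x*(4*x^2 + x - 3)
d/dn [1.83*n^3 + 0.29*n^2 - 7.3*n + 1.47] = 5.49*n^2 + 0.58*n - 7.3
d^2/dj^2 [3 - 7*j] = 0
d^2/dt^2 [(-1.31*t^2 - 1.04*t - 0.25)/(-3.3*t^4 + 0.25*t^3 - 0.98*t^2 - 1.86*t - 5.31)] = (85.5954*t^8 + 129.4227*t^7 + 32.41267*t^6 - 82.1066999999999*t^5 - 572.35764*t^4 - 336.784954*t^3 - 76.160568*t^2 - 27.746262*t + 52.458354)/(35.937*t^12 - 8.1675*t^11 + 32.63535*t^10 + 55.899575*t^9 + 173.96241*t^8 + 9.43539*t^7 + 136.487897*t^6 + 190.515312*t^5 + 289.796886*t^4 + 43.362189*t^3 + 138.007962*t^2 + 157.334238*t + 149.721291)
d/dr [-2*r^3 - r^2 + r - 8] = -6*r^2 - 2*r + 1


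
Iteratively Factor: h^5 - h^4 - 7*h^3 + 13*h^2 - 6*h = (h + 3)*(h^4 - 4*h^3 + 5*h^2 - 2*h) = (h - 1)*(h + 3)*(h^3 - 3*h^2 + 2*h) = (h - 1)^2*(h + 3)*(h^2 - 2*h) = (h - 2)*(h - 1)^2*(h + 3)*(h)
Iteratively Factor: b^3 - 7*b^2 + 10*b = (b)*(b^2 - 7*b + 10) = b*(b - 2)*(b - 5)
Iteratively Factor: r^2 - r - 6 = (r - 3)*(r + 2)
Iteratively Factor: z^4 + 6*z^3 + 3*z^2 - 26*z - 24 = (z + 4)*(z^3 + 2*z^2 - 5*z - 6) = (z + 3)*(z + 4)*(z^2 - z - 2) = (z - 2)*(z + 3)*(z + 4)*(z + 1)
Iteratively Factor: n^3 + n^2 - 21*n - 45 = (n + 3)*(n^2 - 2*n - 15) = (n - 5)*(n + 3)*(n + 3)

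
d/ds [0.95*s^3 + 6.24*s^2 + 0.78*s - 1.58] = 2.85*s^2 + 12.48*s + 0.78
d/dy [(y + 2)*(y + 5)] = 2*y + 7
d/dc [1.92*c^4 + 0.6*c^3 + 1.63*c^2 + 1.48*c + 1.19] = 7.68*c^3 + 1.8*c^2 + 3.26*c + 1.48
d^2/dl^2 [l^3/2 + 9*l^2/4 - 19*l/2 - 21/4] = 3*l + 9/2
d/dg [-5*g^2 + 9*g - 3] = 9 - 10*g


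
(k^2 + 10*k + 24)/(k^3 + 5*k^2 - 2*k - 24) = (k + 6)/(k^2 + k - 6)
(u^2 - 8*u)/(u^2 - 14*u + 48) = u/(u - 6)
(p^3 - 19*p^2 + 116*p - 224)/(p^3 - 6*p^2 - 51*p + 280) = (p^2 - 11*p + 28)/(p^2 + 2*p - 35)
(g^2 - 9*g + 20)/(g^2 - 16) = (g - 5)/(g + 4)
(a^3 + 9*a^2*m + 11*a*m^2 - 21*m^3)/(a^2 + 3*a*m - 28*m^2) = (a^2 + 2*a*m - 3*m^2)/(a - 4*m)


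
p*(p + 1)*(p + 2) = p^3 + 3*p^2 + 2*p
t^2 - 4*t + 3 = (t - 3)*(t - 1)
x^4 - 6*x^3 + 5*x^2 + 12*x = x*(x - 4)*(x - 3)*(x + 1)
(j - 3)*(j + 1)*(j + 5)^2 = j^4 + 8*j^3 + 2*j^2 - 80*j - 75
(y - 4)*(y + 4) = y^2 - 16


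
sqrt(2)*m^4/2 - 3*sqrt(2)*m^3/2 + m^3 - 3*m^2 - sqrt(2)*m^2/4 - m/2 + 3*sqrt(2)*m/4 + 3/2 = (m - 3)*(m - sqrt(2)/2)*(m + sqrt(2)/2)*(sqrt(2)*m/2 + 1)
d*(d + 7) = d^2 + 7*d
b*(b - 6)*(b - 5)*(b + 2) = b^4 - 9*b^3 + 8*b^2 + 60*b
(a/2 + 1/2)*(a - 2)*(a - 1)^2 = a^4/2 - 3*a^3/2 + a^2/2 + 3*a/2 - 1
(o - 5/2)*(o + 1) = o^2 - 3*o/2 - 5/2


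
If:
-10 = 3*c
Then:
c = -10/3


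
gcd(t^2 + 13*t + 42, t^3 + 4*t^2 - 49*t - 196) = t + 7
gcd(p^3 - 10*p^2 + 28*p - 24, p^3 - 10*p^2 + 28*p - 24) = p^3 - 10*p^2 + 28*p - 24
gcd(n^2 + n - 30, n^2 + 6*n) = n + 6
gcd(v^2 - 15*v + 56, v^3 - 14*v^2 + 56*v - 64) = v - 8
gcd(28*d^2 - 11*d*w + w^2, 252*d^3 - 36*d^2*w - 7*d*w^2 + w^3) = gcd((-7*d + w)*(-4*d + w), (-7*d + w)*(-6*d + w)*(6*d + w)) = -7*d + w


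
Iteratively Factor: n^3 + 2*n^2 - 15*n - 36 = (n + 3)*(n^2 - n - 12) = (n - 4)*(n + 3)*(n + 3)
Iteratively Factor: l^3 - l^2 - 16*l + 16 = (l - 4)*(l^2 + 3*l - 4) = (l - 4)*(l - 1)*(l + 4)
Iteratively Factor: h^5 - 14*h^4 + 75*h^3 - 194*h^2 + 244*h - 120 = (h - 2)*(h^4 - 12*h^3 + 51*h^2 - 92*h + 60) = (h - 2)^2*(h^3 - 10*h^2 + 31*h - 30) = (h - 3)*(h - 2)^2*(h^2 - 7*h + 10) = (h - 3)*(h - 2)^3*(h - 5)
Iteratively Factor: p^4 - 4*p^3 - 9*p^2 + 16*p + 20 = (p - 5)*(p^3 + p^2 - 4*p - 4) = (p - 5)*(p - 2)*(p^2 + 3*p + 2) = (p - 5)*(p - 2)*(p + 2)*(p + 1)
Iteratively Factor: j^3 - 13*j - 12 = (j - 4)*(j^2 + 4*j + 3) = (j - 4)*(j + 1)*(j + 3)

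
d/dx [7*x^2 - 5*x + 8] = 14*x - 5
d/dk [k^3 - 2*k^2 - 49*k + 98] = 3*k^2 - 4*k - 49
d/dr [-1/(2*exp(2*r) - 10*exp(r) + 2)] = (exp(r) - 5/2)*exp(r)/(exp(2*r) - 5*exp(r) + 1)^2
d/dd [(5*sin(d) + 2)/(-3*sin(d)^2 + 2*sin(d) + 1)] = (15*sin(d)^2 + 12*sin(d) + 1)*cos(d)/((sin(d) - 1)^2*(3*sin(d) + 1)^2)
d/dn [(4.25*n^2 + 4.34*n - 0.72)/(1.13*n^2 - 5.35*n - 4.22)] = (-27.6417*n^2 - 34.2428*n - 22.1668)/(1.2769*n^4 - 12.091*n^3 + 19.0853*n^2 + 45.154*n + 17.8084)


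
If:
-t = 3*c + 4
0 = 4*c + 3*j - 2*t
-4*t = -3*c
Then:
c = -16/15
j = 8/9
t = -4/5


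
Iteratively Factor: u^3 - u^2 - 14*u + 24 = (u - 3)*(u^2 + 2*u - 8) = (u - 3)*(u - 2)*(u + 4)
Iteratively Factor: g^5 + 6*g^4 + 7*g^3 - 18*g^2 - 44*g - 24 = (g - 2)*(g^4 + 8*g^3 + 23*g^2 + 28*g + 12) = (g - 2)*(g + 1)*(g^3 + 7*g^2 + 16*g + 12) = (g - 2)*(g + 1)*(g + 2)*(g^2 + 5*g + 6) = (g - 2)*(g + 1)*(g + 2)*(g + 3)*(g + 2)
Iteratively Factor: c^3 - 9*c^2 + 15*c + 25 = (c + 1)*(c^2 - 10*c + 25) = (c - 5)*(c + 1)*(c - 5)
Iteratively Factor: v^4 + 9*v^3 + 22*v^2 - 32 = (v + 4)*(v^3 + 5*v^2 + 2*v - 8) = (v - 1)*(v + 4)*(v^2 + 6*v + 8) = (v - 1)*(v + 4)^2*(v + 2)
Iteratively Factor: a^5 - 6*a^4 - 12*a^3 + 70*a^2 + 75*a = (a - 5)*(a^4 - a^3 - 17*a^2 - 15*a) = (a - 5)*(a + 3)*(a^3 - 4*a^2 - 5*a) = (a - 5)^2*(a + 3)*(a^2 + a) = (a - 5)^2*(a + 1)*(a + 3)*(a)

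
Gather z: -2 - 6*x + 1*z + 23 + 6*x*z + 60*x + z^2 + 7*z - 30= 54*x + z^2 + z*(6*x + 8) - 9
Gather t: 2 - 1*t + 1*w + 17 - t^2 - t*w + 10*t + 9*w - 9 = -t^2 + t*(9 - w) + 10*w + 10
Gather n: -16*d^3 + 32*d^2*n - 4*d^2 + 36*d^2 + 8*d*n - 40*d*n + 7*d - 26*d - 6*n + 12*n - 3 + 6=-16*d^3 + 32*d^2 - 19*d + n*(32*d^2 - 32*d + 6) + 3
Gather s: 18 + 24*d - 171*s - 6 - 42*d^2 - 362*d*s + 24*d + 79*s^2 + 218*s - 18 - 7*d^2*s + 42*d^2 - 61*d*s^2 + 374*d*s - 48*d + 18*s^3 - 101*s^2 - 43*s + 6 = 18*s^3 + s^2*(-61*d - 22) + s*(-7*d^2 + 12*d + 4)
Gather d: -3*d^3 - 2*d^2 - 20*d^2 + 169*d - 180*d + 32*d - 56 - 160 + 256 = -3*d^3 - 22*d^2 + 21*d + 40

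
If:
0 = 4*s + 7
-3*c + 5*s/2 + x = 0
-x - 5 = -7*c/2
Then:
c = 75/4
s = -7/4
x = 485/8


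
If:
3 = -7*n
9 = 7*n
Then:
No Solution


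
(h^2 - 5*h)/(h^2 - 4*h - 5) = h/(h + 1)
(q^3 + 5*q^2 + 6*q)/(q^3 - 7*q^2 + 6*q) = (q^2 + 5*q + 6)/(q^2 - 7*q + 6)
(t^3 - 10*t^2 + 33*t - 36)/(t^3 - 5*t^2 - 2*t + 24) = (t - 3)/(t + 2)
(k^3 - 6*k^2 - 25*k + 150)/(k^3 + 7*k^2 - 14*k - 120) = (k^2 - 11*k + 30)/(k^2 + 2*k - 24)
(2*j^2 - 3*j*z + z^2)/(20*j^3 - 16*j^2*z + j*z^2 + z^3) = (-j + z)/(-10*j^2 + 3*j*z + z^2)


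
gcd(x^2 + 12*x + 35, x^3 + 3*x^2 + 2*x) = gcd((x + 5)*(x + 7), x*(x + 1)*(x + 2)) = 1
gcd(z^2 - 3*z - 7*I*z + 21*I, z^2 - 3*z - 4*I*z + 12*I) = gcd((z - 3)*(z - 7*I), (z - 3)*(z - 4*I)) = z - 3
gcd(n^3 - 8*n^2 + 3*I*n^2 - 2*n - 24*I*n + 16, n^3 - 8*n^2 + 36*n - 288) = n - 8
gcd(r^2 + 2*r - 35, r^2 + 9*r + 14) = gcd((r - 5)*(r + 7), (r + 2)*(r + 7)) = r + 7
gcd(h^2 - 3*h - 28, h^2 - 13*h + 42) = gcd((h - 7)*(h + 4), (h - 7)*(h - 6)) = h - 7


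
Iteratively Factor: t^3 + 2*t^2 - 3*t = (t + 3)*(t^2 - t) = t*(t + 3)*(t - 1)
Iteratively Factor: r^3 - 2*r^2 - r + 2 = (r - 1)*(r^2 - r - 2) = (r - 1)*(r + 1)*(r - 2)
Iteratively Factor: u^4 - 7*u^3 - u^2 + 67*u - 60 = (u - 4)*(u^3 - 3*u^2 - 13*u + 15) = (u - 5)*(u - 4)*(u^2 + 2*u - 3) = (u - 5)*(u - 4)*(u + 3)*(u - 1)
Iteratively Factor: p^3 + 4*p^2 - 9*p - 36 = (p + 4)*(p^2 - 9) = (p - 3)*(p + 4)*(p + 3)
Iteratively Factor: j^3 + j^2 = (j + 1)*(j^2) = j*(j + 1)*(j)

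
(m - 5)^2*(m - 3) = m^3 - 13*m^2 + 55*m - 75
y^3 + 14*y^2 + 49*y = y*(y + 7)^2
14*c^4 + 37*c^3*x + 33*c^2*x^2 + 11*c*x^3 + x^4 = (c + x)^2*(2*c + x)*(7*c + x)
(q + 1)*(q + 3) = q^2 + 4*q + 3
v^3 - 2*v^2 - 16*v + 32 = (v - 4)*(v - 2)*(v + 4)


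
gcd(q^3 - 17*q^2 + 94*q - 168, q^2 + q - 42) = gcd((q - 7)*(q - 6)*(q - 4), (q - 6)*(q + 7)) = q - 6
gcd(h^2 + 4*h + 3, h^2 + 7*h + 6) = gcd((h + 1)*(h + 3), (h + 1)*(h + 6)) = h + 1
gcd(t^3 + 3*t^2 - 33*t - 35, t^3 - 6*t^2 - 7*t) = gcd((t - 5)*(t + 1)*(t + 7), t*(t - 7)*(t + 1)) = t + 1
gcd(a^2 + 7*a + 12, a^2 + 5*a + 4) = a + 4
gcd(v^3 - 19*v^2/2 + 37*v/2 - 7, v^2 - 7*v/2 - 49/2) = v - 7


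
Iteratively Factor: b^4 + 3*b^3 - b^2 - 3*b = (b + 1)*(b^3 + 2*b^2 - 3*b) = (b - 1)*(b + 1)*(b^2 + 3*b) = b*(b - 1)*(b + 1)*(b + 3)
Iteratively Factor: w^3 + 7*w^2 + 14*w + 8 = (w + 1)*(w^2 + 6*w + 8) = (w + 1)*(w + 2)*(w + 4)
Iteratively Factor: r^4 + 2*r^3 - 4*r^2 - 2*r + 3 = (r + 1)*(r^3 + r^2 - 5*r + 3) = (r - 1)*(r + 1)*(r^2 + 2*r - 3) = (r - 1)*(r + 1)*(r + 3)*(r - 1)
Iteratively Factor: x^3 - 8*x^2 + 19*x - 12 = (x - 3)*(x^2 - 5*x + 4) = (x - 4)*(x - 3)*(x - 1)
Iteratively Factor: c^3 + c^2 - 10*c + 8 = (c - 2)*(c^2 + 3*c - 4) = (c - 2)*(c + 4)*(c - 1)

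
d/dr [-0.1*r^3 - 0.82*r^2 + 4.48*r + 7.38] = -0.3*r^2 - 1.64*r + 4.48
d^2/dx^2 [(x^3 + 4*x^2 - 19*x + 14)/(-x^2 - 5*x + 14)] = 0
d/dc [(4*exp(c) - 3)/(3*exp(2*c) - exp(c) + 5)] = (-(4*exp(c) - 3)*(6*exp(c) - 1) + 12*exp(2*c) - 4*exp(c) + 20)*exp(c)/(3*exp(2*c) - exp(c) + 5)^2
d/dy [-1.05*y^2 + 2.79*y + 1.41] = 2.79 - 2.1*y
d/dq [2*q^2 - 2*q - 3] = 4*q - 2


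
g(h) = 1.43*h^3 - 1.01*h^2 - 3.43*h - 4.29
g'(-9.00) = 362.24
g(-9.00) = -1097.70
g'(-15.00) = 992.12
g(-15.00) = -5006.34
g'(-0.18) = -2.93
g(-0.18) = -3.71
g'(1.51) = 3.30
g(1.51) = -6.85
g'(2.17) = 12.39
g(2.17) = -1.88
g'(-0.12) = -3.13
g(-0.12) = -3.90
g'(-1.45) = 8.52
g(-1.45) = -5.80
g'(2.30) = 14.62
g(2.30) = -0.12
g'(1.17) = 0.08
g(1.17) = -7.40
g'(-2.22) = 22.20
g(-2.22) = -17.30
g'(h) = 4.29*h^2 - 2.02*h - 3.43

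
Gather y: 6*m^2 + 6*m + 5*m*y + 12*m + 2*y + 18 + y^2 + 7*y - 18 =6*m^2 + 18*m + y^2 + y*(5*m + 9)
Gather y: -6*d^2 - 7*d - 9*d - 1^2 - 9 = -6*d^2 - 16*d - 10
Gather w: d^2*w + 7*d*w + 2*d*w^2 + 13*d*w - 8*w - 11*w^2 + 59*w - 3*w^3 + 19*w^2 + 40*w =-3*w^3 + w^2*(2*d + 8) + w*(d^2 + 20*d + 91)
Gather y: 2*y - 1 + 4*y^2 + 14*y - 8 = 4*y^2 + 16*y - 9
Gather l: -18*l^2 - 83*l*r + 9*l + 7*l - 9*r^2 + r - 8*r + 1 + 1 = -18*l^2 + l*(16 - 83*r) - 9*r^2 - 7*r + 2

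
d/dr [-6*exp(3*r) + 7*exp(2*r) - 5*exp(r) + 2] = (-18*exp(2*r) + 14*exp(r) - 5)*exp(r)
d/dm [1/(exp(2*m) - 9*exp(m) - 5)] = (9 - 2*exp(m))*exp(m)/(-exp(2*m) + 9*exp(m) + 5)^2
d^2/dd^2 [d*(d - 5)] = 2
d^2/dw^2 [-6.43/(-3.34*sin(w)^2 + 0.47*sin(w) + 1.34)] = (286.922032*sin(w)^4 - 30.281442*sin(w)^3 - 313.850229*sin(w)^2 + 56.51327*sin(w) - 60.39699)/(-3.34*sin(w)^2 + 0.47*sin(w) + 1.34)^3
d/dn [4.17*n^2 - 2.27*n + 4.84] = 8.34*n - 2.27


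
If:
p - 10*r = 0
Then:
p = 10*r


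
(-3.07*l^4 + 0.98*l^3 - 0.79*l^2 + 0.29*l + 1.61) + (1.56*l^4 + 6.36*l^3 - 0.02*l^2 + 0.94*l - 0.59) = -1.51*l^4 + 7.34*l^3 - 0.81*l^2 + 1.23*l + 1.02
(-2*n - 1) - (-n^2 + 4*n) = n^2 - 6*n - 1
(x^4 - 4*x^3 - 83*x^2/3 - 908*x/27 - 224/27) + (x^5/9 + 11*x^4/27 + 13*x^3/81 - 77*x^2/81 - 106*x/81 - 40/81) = x^5/9 + 38*x^4/27 - 311*x^3/81 - 2318*x^2/81 - 2830*x/81 - 712/81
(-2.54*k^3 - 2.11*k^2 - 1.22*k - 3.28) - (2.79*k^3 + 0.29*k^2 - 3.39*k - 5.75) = -5.33*k^3 - 2.4*k^2 + 2.17*k + 2.47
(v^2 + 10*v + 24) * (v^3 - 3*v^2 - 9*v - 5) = v^5 + 7*v^4 - 15*v^3 - 167*v^2 - 266*v - 120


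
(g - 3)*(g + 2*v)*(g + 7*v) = g^3 + 9*g^2*v - 3*g^2 + 14*g*v^2 - 27*g*v - 42*v^2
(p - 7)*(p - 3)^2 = p^3 - 13*p^2 + 51*p - 63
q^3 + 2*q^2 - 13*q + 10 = (q - 2)*(q - 1)*(q + 5)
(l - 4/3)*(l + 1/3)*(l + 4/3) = l^3 + l^2/3 - 16*l/9 - 16/27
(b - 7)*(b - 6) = b^2 - 13*b + 42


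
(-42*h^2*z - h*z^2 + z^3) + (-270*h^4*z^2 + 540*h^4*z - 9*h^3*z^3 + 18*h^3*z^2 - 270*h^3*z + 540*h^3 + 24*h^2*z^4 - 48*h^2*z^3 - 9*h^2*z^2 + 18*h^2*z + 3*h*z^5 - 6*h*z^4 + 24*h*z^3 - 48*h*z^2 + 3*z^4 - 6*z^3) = -270*h^4*z^2 + 540*h^4*z - 9*h^3*z^3 + 18*h^3*z^2 - 270*h^3*z + 540*h^3 + 24*h^2*z^4 - 48*h^2*z^3 - 9*h^2*z^2 - 24*h^2*z + 3*h*z^5 - 6*h*z^4 + 24*h*z^3 - 49*h*z^2 + 3*z^4 - 5*z^3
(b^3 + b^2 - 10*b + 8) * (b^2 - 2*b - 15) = b^5 - b^4 - 27*b^3 + 13*b^2 + 134*b - 120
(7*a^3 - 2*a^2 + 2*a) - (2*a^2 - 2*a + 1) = 7*a^3 - 4*a^2 + 4*a - 1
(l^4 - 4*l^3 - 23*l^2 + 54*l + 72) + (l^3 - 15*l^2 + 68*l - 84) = l^4 - 3*l^3 - 38*l^2 + 122*l - 12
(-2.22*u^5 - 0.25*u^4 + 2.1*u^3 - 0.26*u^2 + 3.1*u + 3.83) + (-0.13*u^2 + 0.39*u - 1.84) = -2.22*u^5 - 0.25*u^4 + 2.1*u^3 - 0.39*u^2 + 3.49*u + 1.99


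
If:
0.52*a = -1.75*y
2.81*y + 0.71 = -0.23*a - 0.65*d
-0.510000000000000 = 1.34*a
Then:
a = -0.38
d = -1.45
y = 0.11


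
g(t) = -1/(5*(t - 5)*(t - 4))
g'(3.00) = -0.15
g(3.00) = -0.10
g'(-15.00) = 0.00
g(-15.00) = 0.00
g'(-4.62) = -0.00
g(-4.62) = -0.00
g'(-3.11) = -0.00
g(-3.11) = -0.00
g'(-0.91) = -0.00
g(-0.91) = -0.01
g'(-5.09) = -0.00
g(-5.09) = -0.00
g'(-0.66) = -0.00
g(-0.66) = -0.01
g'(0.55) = -0.01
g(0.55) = -0.01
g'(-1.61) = -0.00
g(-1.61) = -0.01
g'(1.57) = -0.02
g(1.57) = -0.02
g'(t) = 1/(5*(t - 5)*(t - 4)^2) + 1/(5*(t - 5)^2*(t - 4))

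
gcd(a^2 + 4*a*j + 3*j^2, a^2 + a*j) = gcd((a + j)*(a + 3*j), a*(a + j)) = a + j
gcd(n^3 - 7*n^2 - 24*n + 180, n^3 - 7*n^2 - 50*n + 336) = n - 6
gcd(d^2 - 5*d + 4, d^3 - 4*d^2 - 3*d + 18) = 1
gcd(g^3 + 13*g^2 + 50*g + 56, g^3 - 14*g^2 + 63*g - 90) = 1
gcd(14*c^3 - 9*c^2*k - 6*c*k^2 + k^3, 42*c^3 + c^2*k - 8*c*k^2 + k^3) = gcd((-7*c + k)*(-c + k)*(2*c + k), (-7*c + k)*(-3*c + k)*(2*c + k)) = 14*c^2 + 5*c*k - k^2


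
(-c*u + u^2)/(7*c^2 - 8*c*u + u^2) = u/(-7*c + u)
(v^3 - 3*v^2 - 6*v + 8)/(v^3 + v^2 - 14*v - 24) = (v - 1)/(v + 3)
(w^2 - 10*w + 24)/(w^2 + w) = (w^2 - 10*w + 24)/(w*(w + 1))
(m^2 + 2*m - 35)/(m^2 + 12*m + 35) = (m - 5)/(m + 5)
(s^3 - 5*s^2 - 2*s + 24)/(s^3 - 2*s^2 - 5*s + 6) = (s - 4)/(s - 1)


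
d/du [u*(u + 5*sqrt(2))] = 2*u + 5*sqrt(2)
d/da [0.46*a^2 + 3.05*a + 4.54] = 0.92*a + 3.05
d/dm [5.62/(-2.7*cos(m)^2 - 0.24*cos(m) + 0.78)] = -(30.348*cos(m) + 1.3488)*sin(m)/(2.7*cos(m)^2 + 0.24*cos(m) - 0.78)^2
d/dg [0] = 0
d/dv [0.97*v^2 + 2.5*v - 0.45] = 1.94*v + 2.5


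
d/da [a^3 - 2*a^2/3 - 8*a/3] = 3*a^2 - 4*a/3 - 8/3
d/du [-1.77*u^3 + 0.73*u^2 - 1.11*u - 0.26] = -5.31*u^2 + 1.46*u - 1.11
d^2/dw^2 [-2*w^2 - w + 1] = -4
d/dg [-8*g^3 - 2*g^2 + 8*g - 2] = -24*g^2 - 4*g + 8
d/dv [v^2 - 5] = 2*v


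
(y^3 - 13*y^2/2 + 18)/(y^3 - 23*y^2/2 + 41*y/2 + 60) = (y^2 - 8*y + 12)/(y^2 - 13*y + 40)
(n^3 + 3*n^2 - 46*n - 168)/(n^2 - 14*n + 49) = (n^2 + 10*n + 24)/(n - 7)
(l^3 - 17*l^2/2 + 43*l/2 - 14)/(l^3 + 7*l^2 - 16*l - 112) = (2*l^2 - 9*l + 7)/(2*(l^2 + 11*l + 28))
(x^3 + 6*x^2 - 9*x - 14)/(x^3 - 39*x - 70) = (-x^3 - 6*x^2 + 9*x + 14)/(-x^3 + 39*x + 70)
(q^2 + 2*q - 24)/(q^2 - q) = (q^2 + 2*q - 24)/(q*(q - 1))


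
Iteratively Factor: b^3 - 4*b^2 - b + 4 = (b - 1)*(b^2 - 3*b - 4) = (b - 1)*(b + 1)*(b - 4)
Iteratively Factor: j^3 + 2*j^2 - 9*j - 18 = (j + 3)*(j^2 - j - 6) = (j + 2)*(j + 3)*(j - 3)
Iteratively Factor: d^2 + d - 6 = (d - 2)*(d + 3)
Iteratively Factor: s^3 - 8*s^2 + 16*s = (s - 4)*(s^2 - 4*s) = (s - 4)^2*(s)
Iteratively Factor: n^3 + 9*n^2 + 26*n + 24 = (n + 4)*(n^2 + 5*n + 6) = (n + 3)*(n + 4)*(n + 2)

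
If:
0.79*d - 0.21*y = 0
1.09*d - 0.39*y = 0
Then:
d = 0.00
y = 0.00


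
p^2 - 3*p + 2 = (p - 2)*(p - 1)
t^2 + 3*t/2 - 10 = (t - 5/2)*(t + 4)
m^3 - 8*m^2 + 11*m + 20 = (m - 5)*(m - 4)*(m + 1)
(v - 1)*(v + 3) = v^2 + 2*v - 3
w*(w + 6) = w^2 + 6*w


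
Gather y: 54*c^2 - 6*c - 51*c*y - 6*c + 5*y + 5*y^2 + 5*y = 54*c^2 - 12*c + 5*y^2 + y*(10 - 51*c)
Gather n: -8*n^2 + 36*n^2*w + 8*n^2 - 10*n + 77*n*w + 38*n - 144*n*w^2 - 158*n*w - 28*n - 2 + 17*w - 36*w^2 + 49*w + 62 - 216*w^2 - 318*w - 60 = 36*n^2*w + n*(-144*w^2 - 81*w) - 252*w^2 - 252*w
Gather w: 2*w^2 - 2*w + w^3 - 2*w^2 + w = w^3 - w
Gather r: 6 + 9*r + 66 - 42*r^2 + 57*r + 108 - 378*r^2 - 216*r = -420*r^2 - 150*r + 180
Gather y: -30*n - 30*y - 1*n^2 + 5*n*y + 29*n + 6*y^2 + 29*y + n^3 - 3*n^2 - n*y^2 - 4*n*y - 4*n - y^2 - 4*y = n^3 - 4*n^2 - 5*n + y^2*(5 - n) + y*(n - 5)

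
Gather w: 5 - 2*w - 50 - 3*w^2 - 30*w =-3*w^2 - 32*w - 45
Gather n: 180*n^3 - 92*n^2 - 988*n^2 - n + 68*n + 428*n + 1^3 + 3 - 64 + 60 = 180*n^3 - 1080*n^2 + 495*n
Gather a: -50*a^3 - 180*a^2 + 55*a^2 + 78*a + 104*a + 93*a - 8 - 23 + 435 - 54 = -50*a^3 - 125*a^2 + 275*a + 350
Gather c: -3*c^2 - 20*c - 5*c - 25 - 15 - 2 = -3*c^2 - 25*c - 42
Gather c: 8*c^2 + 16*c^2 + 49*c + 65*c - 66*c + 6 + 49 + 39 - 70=24*c^2 + 48*c + 24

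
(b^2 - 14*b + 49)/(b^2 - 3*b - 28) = (b - 7)/(b + 4)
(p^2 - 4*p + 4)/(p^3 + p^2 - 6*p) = (p - 2)/(p*(p + 3))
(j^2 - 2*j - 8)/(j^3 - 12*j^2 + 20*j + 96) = (j - 4)/(j^2 - 14*j + 48)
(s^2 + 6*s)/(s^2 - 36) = s/(s - 6)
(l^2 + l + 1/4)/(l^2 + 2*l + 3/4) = (2*l + 1)/(2*l + 3)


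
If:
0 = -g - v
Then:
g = -v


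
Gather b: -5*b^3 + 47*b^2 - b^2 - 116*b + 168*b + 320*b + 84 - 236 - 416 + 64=-5*b^3 + 46*b^2 + 372*b - 504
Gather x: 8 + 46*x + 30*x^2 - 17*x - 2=30*x^2 + 29*x + 6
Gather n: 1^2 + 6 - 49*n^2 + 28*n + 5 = -49*n^2 + 28*n + 12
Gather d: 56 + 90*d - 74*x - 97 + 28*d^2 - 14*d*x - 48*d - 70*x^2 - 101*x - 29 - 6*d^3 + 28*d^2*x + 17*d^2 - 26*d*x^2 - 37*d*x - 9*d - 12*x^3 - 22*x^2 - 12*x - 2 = -6*d^3 + d^2*(28*x + 45) + d*(-26*x^2 - 51*x + 33) - 12*x^3 - 92*x^2 - 187*x - 72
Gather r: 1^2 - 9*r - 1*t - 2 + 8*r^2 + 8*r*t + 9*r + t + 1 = 8*r^2 + 8*r*t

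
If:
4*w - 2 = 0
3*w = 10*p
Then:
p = 3/20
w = 1/2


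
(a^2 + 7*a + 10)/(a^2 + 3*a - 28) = (a^2 + 7*a + 10)/(a^2 + 3*a - 28)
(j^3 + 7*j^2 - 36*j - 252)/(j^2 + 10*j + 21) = (j^2 - 36)/(j + 3)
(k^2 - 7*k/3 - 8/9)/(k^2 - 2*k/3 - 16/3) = (k + 1/3)/(k + 2)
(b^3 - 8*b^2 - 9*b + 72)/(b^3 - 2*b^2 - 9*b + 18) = (b - 8)/(b - 2)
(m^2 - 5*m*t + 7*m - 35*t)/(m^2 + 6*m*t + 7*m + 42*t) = (m - 5*t)/(m + 6*t)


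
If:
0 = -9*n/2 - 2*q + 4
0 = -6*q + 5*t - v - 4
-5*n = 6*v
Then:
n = -6*v/5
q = 27*v/10 + 2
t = 86*v/25 + 16/5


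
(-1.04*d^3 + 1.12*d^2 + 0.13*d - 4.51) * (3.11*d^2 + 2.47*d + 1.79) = -3.2344*d^5 + 0.9144*d^4 + 1.3091*d^3 - 11.7002*d^2 - 10.907*d - 8.0729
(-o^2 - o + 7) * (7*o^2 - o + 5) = -7*o^4 - 6*o^3 + 45*o^2 - 12*o + 35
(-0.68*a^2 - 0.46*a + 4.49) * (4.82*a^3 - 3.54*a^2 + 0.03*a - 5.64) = -3.2776*a^5 + 0.19*a^4 + 23.2498*a^3 - 12.0732*a^2 + 2.7291*a - 25.3236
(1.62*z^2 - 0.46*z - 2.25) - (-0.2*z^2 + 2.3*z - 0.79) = 1.82*z^2 - 2.76*z - 1.46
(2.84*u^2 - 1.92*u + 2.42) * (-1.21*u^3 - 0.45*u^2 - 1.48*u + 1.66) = -3.4364*u^5 + 1.0452*u^4 - 6.2674*u^3 + 6.467*u^2 - 6.7688*u + 4.0172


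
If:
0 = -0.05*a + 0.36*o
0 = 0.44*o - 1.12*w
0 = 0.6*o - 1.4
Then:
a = 16.80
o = 2.33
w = 0.92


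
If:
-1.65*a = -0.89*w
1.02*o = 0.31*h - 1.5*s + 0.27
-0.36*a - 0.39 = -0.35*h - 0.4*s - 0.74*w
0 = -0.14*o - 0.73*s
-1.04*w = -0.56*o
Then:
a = 0.19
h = 0.70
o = 0.67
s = -0.13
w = 0.36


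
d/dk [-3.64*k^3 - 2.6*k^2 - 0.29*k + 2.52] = -10.92*k^2 - 5.2*k - 0.29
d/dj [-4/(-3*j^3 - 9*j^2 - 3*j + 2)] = 12*(-3*j^2 - 6*j - 1)/(3*j^3 + 9*j^2 + 3*j - 2)^2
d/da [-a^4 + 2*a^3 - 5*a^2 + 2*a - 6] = -4*a^3 + 6*a^2 - 10*a + 2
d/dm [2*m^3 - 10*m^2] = 2*m*(3*m - 10)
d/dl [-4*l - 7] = -4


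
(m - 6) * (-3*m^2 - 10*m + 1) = -3*m^3 + 8*m^2 + 61*m - 6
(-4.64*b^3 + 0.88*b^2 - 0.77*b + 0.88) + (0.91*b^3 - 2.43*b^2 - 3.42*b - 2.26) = -3.73*b^3 - 1.55*b^2 - 4.19*b - 1.38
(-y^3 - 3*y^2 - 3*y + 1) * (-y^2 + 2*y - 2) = y^5 + y^4 - y^3 - y^2 + 8*y - 2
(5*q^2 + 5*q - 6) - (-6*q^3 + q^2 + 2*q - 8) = 6*q^3 + 4*q^2 + 3*q + 2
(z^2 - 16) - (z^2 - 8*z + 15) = 8*z - 31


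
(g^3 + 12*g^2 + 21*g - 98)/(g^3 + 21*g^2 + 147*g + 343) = (g - 2)/(g + 7)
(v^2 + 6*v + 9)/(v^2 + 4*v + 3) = (v + 3)/(v + 1)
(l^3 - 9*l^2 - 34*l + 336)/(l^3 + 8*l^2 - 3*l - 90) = (l^2 - 15*l + 56)/(l^2 + 2*l - 15)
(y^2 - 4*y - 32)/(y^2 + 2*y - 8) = (y - 8)/(y - 2)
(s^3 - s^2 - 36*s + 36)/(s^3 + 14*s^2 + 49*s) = (s^3 - s^2 - 36*s + 36)/(s*(s^2 + 14*s + 49))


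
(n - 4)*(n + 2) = n^2 - 2*n - 8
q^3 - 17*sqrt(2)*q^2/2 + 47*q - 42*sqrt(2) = (q - 7*sqrt(2)/2)*(q - 3*sqrt(2))*(q - 2*sqrt(2))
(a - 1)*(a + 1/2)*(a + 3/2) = a^3 + a^2 - 5*a/4 - 3/4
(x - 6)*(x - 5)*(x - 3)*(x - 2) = x^4 - 16*x^3 + 91*x^2 - 216*x + 180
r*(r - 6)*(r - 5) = r^3 - 11*r^2 + 30*r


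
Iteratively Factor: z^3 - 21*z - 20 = (z + 4)*(z^2 - 4*z - 5) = (z + 1)*(z + 4)*(z - 5)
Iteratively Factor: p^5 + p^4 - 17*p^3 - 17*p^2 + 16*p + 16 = (p - 1)*(p^4 + 2*p^3 - 15*p^2 - 32*p - 16) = (p - 1)*(p + 1)*(p^3 + p^2 - 16*p - 16) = (p - 1)*(p + 1)*(p + 4)*(p^2 - 3*p - 4) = (p - 4)*(p - 1)*(p + 1)*(p + 4)*(p + 1)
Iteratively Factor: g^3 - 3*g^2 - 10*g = (g - 5)*(g^2 + 2*g) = (g - 5)*(g + 2)*(g)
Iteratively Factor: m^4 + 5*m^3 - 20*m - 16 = (m + 2)*(m^3 + 3*m^2 - 6*m - 8) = (m + 2)*(m + 4)*(m^2 - m - 2) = (m - 2)*(m + 2)*(m + 4)*(m + 1)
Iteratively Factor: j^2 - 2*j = (j)*(j - 2)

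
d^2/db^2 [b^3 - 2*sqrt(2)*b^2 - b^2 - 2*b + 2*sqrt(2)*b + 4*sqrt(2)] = 6*b - 4*sqrt(2) - 2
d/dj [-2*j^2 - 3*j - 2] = -4*j - 3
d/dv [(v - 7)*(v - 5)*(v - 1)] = 3*v^2 - 26*v + 47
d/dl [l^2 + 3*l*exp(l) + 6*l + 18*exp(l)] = 3*l*exp(l) + 2*l + 21*exp(l) + 6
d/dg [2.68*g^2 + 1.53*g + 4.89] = 5.36*g + 1.53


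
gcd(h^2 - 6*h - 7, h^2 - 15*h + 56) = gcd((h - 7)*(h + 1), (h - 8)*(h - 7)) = h - 7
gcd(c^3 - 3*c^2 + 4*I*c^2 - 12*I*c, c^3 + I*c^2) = c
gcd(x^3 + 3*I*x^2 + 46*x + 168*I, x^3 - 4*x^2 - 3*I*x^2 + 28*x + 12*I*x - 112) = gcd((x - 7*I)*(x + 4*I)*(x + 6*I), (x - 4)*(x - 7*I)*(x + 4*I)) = x^2 - 3*I*x + 28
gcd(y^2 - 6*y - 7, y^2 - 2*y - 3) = y + 1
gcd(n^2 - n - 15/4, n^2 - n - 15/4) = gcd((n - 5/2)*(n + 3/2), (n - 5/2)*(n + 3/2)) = n^2 - n - 15/4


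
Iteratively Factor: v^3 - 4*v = (v - 2)*(v^2 + 2*v) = v*(v - 2)*(v + 2)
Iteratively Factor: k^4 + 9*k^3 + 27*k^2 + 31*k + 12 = (k + 1)*(k^3 + 8*k^2 + 19*k + 12) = (k + 1)*(k + 3)*(k^2 + 5*k + 4) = (k + 1)*(k + 3)*(k + 4)*(k + 1)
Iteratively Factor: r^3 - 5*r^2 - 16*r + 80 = (r + 4)*(r^2 - 9*r + 20) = (r - 4)*(r + 4)*(r - 5)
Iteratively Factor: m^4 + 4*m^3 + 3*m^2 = (m)*(m^3 + 4*m^2 + 3*m) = m*(m + 3)*(m^2 + m) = m*(m + 1)*(m + 3)*(m)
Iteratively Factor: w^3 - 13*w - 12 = (w + 3)*(w^2 - 3*w - 4) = (w - 4)*(w + 3)*(w + 1)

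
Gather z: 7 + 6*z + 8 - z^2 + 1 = -z^2 + 6*z + 16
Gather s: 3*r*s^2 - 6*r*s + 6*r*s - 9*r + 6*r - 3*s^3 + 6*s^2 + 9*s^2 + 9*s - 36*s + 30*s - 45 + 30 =-3*r - 3*s^3 + s^2*(3*r + 15) + 3*s - 15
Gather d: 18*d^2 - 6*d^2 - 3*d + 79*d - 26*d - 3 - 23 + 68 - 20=12*d^2 + 50*d + 22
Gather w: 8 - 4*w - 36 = -4*w - 28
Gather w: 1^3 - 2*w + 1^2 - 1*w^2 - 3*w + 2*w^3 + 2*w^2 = 2*w^3 + w^2 - 5*w + 2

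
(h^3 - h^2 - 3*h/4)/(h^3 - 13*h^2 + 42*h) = (h^2 - h - 3/4)/(h^2 - 13*h + 42)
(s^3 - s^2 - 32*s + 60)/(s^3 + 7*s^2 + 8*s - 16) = (s^3 - s^2 - 32*s + 60)/(s^3 + 7*s^2 + 8*s - 16)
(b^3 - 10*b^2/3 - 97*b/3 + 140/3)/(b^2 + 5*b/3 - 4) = (b^2 - 2*b - 35)/(b + 3)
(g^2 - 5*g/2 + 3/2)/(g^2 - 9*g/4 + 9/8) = 4*(g - 1)/(4*g - 3)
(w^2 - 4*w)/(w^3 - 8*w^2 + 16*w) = 1/(w - 4)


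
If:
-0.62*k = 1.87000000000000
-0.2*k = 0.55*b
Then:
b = 1.10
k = -3.02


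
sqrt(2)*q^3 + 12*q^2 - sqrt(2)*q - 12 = (q - 1)*(q + 6*sqrt(2))*(sqrt(2)*q + sqrt(2))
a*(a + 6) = a^2 + 6*a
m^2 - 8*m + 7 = (m - 7)*(m - 1)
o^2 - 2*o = o*(o - 2)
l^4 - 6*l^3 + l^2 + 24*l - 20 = (l - 5)*(l - 2)*(l - 1)*(l + 2)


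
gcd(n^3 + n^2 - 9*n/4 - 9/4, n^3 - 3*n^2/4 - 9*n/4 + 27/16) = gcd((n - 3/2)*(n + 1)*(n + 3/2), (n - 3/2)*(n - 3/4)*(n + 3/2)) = n^2 - 9/4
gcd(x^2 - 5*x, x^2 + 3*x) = x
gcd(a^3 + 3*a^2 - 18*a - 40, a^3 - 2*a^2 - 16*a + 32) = a - 4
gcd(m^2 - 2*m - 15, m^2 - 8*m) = 1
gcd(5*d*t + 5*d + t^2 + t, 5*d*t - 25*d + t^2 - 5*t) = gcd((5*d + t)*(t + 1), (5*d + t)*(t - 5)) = 5*d + t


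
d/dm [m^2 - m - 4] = 2*m - 1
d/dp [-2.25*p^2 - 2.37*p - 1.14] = -4.5*p - 2.37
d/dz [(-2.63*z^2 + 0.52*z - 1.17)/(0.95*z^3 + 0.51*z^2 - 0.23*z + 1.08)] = (2.4985*z^4 - 0.988*z^3 + 3.6742*z^2 - 4.4874*z + 0.2925)/(0.9025*z^6 + 0.969*z^5 - 0.1769*z^4 + 1.8174*z^3 + 1.1545*z^2 - 0.4968*z + 1.1664)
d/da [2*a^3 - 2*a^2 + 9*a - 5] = 6*a^2 - 4*a + 9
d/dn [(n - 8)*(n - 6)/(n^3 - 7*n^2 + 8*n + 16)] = (-n^3 + 24*n^2 - 138*n + 152)/(n^5 - 10*n^4 + 25*n^3 + 20*n^2 - 80*n - 64)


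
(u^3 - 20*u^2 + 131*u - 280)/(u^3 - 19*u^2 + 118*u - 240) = (u - 7)/(u - 6)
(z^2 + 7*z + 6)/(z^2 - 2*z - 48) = (z + 1)/(z - 8)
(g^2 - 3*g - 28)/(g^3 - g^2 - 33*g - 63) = (g + 4)/(g^2 + 6*g + 9)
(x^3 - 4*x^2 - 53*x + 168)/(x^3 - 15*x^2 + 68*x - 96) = (x + 7)/(x - 4)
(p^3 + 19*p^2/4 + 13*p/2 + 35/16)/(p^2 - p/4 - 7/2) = (p^2 + 3*p + 5/4)/(p - 2)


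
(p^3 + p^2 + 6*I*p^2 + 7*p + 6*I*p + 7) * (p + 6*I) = p^4 + p^3 + 12*I*p^3 - 29*p^2 + 12*I*p^2 - 29*p + 42*I*p + 42*I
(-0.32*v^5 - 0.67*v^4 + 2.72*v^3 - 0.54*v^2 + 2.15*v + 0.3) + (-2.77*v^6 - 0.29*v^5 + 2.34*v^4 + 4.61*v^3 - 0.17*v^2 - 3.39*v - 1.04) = -2.77*v^6 - 0.61*v^5 + 1.67*v^4 + 7.33*v^3 - 0.71*v^2 - 1.24*v - 0.74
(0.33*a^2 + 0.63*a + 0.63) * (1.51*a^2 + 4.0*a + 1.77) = 0.4983*a^4 + 2.2713*a^3 + 4.0554*a^2 + 3.6351*a + 1.1151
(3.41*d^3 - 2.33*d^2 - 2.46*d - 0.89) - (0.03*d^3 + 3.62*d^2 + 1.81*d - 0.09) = 3.38*d^3 - 5.95*d^2 - 4.27*d - 0.8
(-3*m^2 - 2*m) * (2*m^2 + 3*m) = -6*m^4 - 13*m^3 - 6*m^2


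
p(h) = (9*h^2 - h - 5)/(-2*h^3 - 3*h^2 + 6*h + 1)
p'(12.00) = 0.03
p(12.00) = -0.34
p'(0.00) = 29.00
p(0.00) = -5.00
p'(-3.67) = 2.73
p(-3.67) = 3.20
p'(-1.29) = 2.49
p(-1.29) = -1.51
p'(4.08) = 0.20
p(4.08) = -0.88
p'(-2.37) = 67.05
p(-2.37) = -13.90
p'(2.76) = 0.50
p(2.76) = -1.28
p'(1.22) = 1571.64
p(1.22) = 32.16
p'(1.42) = 22.80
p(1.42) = -5.20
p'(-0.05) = 61.79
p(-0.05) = -7.11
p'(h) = (18*h - 1)/(-2*h^3 - 3*h^2 + 6*h + 1) + (6*h^2 + 6*h - 6)*(9*h^2 - h - 5)/(-2*h^3 - 3*h^2 + 6*h + 1)^2 = (18*h^4 - 4*h^3 + 21*h^2 - 12*h + 29)/(4*h^6 + 12*h^5 - 15*h^4 - 40*h^3 + 30*h^2 + 12*h + 1)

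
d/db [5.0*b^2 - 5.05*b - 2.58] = 10.0*b - 5.05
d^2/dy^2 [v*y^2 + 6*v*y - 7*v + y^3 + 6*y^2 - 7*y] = 2*v + 6*y + 12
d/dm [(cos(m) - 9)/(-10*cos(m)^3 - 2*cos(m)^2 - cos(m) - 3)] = (21*cos(m) + 134*cos(2*m) - 5*cos(3*m) + 146)*sin(m)/(10*cos(m)^3 + 2*cos(m)^2 + cos(m) + 3)^2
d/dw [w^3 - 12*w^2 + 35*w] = 3*w^2 - 24*w + 35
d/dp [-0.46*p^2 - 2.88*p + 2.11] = -0.92*p - 2.88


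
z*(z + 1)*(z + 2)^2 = z^4 + 5*z^3 + 8*z^2 + 4*z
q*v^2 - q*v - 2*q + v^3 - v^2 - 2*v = (q + v)*(v - 2)*(v + 1)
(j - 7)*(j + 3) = j^2 - 4*j - 21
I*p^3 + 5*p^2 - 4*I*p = p*(p - 4*I)*(I*p + 1)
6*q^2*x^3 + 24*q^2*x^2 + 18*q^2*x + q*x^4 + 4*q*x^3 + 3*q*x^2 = x*(6*q + x)*(x + 3)*(q*x + q)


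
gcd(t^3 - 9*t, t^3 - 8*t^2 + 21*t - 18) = t - 3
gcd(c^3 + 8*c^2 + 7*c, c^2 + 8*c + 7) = c^2 + 8*c + 7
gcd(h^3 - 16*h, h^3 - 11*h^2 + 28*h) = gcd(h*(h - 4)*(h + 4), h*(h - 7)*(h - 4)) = h^2 - 4*h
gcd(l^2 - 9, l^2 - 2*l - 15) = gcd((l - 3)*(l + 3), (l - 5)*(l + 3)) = l + 3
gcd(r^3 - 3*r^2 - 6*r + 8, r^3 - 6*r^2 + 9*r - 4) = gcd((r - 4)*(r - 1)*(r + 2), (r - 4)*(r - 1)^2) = r^2 - 5*r + 4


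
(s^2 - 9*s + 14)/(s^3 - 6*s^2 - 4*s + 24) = (s - 7)/(s^2 - 4*s - 12)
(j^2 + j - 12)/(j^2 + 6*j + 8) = (j - 3)/(j + 2)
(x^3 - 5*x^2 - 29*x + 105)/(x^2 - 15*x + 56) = (x^2 + 2*x - 15)/(x - 8)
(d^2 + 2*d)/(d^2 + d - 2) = d/(d - 1)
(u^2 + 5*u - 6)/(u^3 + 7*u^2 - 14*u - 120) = (u - 1)/(u^2 + u - 20)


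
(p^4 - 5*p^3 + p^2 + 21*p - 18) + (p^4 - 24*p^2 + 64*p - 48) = 2*p^4 - 5*p^3 - 23*p^2 + 85*p - 66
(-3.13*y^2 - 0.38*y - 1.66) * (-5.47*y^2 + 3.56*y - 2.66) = 17.1211*y^4 - 9.0642*y^3 + 16.0532*y^2 - 4.8988*y + 4.4156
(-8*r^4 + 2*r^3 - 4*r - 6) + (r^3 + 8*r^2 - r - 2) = -8*r^4 + 3*r^3 + 8*r^2 - 5*r - 8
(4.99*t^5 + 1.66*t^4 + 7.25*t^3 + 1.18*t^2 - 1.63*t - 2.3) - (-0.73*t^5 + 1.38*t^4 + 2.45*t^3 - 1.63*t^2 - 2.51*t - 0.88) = 5.72*t^5 + 0.28*t^4 + 4.8*t^3 + 2.81*t^2 + 0.88*t - 1.42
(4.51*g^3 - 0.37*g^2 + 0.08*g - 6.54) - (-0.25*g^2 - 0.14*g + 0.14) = 4.51*g^3 - 0.12*g^2 + 0.22*g - 6.68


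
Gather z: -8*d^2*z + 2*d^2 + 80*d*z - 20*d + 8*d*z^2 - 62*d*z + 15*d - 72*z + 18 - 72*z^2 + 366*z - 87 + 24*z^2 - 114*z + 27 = 2*d^2 - 5*d + z^2*(8*d - 48) + z*(-8*d^2 + 18*d + 180) - 42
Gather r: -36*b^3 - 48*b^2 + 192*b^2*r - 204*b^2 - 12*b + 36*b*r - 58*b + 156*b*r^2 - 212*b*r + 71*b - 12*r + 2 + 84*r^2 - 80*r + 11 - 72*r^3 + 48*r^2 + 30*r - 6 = -36*b^3 - 252*b^2 + b - 72*r^3 + r^2*(156*b + 132) + r*(192*b^2 - 176*b - 62) + 7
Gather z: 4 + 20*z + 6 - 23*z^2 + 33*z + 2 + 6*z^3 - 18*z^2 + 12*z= 6*z^3 - 41*z^2 + 65*z + 12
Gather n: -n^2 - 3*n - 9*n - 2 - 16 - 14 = -n^2 - 12*n - 32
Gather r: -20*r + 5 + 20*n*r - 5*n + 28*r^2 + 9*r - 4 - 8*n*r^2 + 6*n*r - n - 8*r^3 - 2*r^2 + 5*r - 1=-6*n - 8*r^3 + r^2*(26 - 8*n) + r*(26*n - 6)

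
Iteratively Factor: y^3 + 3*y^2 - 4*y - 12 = (y + 3)*(y^2 - 4) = (y - 2)*(y + 3)*(y + 2)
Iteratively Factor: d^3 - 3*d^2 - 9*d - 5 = (d - 5)*(d^2 + 2*d + 1) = (d - 5)*(d + 1)*(d + 1)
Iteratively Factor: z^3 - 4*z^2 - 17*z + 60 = (z - 3)*(z^2 - z - 20) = (z - 5)*(z - 3)*(z + 4)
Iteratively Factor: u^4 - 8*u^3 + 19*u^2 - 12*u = (u)*(u^3 - 8*u^2 + 19*u - 12) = u*(u - 4)*(u^2 - 4*u + 3) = u*(u - 4)*(u - 1)*(u - 3)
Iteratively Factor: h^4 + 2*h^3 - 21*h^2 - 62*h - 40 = (h - 5)*(h^3 + 7*h^2 + 14*h + 8) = (h - 5)*(h + 2)*(h^2 + 5*h + 4) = (h - 5)*(h + 1)*(h + 2)*(h + 4)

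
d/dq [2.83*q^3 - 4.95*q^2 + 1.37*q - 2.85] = 8.49*q^2 - 9.9*q + 1.37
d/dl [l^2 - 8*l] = 2*l - 8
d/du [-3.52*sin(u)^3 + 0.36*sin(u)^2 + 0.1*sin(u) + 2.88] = (-10.56*sin(u)^2 + 0.72*sin(u) + 0.1)*cos(u)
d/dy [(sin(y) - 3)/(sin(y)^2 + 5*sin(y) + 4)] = (6*sin(y) + cos(y)^2 + 18)*cos(y)/(sin(y)^2 + 5*sin(y) + 4)^2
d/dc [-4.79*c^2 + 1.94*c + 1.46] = 1.94 - 9.58*c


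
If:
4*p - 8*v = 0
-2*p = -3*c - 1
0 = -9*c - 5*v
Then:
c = -5/51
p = 6/17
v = 3/17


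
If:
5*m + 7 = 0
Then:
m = -7/5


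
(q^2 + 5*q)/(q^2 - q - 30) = q/(q - 6)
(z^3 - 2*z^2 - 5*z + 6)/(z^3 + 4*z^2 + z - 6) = (z - 3)/(z + 3)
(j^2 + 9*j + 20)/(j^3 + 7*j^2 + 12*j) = (j + 5)/(j*(j + 3))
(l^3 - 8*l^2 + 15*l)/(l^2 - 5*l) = l - 3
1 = 1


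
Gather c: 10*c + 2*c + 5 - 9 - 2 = 12*c - 6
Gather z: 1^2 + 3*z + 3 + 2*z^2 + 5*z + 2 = 2*z^2 + 8*z + 6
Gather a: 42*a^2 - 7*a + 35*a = 42*a^2 + 28*a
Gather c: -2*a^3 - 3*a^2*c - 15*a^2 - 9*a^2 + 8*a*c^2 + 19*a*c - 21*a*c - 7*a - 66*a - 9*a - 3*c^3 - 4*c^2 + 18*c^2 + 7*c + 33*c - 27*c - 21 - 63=-2*a^3 - 24*a^2 - 82*a - 3*c^3 + c^2*(8*a + 14) + c*(-3*a^2 - 2*a + 13) - 84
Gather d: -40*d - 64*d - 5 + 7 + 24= 26 - 104*d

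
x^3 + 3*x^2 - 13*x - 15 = (x - 3)*(x + 1)*(x + 5)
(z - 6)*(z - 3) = z^2 - 9*z + 18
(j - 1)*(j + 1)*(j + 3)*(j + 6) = j^4 + 9*j^3 + 17*j^2 - 9*j - 18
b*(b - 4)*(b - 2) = b^3 - 6*b^2 + 8*b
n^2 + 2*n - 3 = (n - 1)*(n + 3)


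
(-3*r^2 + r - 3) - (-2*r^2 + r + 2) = -r^2 - 5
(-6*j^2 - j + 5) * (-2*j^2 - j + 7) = 12*j^4 + 8*j^3 - 51*j^2 - 12*j + 35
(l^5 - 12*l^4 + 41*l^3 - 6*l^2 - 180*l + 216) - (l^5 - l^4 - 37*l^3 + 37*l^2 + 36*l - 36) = -11*l^4 + 78*l^3 - 43*l^2 - 216*l + 252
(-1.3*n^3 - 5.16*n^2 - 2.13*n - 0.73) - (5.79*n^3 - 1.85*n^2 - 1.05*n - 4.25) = -7.09*n^3 - 3.31*n^2 - 1.08*n + 3.52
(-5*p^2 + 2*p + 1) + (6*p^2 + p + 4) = p^2 + 3*p + 5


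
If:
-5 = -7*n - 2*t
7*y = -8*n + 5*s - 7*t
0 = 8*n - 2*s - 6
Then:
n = 14*y/73 + 65/73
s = 56*y/73 + 41/73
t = -49*y/73 - 45/73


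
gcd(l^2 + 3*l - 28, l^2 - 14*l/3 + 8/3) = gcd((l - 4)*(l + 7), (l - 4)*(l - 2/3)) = l - 4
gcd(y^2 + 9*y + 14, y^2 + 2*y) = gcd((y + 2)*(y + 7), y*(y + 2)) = y + 2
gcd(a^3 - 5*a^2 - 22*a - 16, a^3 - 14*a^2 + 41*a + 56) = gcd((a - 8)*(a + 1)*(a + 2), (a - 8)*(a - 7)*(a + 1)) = a^2 - 7*a - 8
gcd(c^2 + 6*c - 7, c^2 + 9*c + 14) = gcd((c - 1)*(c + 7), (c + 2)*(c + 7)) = c + 7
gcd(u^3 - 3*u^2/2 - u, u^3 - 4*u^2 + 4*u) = u^2 - 2*u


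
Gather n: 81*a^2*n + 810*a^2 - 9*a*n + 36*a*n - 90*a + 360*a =810*a^2 + 270*a + n*(81*a^2 + 27*a)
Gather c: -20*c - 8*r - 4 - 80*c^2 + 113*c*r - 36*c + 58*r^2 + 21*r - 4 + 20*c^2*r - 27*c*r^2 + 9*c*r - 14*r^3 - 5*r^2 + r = c^2*(20*r - 80) + c*(-27*r^2 + 122*r - 56) - 14*r^3 + 53*r^2 + 14*r - 8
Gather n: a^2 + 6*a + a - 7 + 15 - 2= a^2 + 7*a + 6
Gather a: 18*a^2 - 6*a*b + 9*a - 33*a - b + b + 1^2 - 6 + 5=18*a^2 + a*(-6*b - 24)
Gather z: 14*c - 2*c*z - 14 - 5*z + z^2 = 14*c + z^2 + z*(-2*c - 5) - 14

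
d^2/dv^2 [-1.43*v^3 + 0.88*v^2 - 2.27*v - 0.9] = 1.76 - 8.58*v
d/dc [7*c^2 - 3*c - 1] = 14*c - 3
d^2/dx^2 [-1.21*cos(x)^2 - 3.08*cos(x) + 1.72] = 3.08*cos(x) + 2.42*cos(2*x)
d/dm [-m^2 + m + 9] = 1 - 2*m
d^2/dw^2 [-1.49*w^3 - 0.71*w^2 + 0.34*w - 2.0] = -8.94*w - 1.42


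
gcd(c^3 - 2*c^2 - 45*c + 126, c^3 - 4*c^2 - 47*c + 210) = c^2 + c - 42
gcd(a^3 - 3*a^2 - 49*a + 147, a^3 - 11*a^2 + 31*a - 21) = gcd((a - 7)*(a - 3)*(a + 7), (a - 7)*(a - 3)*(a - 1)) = a^2 - 10*a + 21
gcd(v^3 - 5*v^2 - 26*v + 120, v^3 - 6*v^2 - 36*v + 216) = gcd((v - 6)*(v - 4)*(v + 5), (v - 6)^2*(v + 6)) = v - 6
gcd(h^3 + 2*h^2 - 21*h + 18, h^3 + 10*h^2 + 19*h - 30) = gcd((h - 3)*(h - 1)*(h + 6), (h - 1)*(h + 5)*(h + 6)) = h^2 + 5*h - 6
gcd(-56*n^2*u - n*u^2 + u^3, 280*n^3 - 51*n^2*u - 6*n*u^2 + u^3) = -56*n^2 - n*u + u^2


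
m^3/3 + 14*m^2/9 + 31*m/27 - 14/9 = (m/3 + 1)*(m - 2/3)*(m + 7/3)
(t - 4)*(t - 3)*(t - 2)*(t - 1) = t^4 - 10*t^3 + 35*t^2 - 50*t + 24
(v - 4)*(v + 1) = v^2 - 3*v - 4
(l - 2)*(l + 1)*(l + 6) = l^3 + 5*l^2 - 8*l - 12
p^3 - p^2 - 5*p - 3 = (p - 3)*(p + 1)^2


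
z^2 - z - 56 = (z - 8)*(z + 7)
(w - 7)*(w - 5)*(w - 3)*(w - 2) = w^4 - 17*w^3 + 101*w^2 - 247*w + 210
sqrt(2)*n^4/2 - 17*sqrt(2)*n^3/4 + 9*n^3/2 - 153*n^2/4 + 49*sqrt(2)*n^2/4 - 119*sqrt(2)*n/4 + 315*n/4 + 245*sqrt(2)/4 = (n - 5)*(n - 7/2)*(n + 7*sqrt(2)/2)*(sqrt(2)*n/2 + 1)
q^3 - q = q*(q - 1)*(q + 1)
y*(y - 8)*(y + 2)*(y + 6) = y^4 - 52*y^2 - 96*y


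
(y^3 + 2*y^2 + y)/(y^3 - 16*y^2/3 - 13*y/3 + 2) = 3*y*(y + 1)/(3*y^2 - 19*y + 6)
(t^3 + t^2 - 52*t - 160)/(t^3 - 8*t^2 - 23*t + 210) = (t^2 - 4*t - 32)/(t^2 - 13*t + 42)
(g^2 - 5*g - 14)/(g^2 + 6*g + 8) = (g - 7)/(g + 4)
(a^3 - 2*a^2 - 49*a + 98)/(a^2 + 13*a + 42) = (a^2 - 9*a + 14)/(a + 6)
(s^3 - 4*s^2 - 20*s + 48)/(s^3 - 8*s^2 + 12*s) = (s + 4)/s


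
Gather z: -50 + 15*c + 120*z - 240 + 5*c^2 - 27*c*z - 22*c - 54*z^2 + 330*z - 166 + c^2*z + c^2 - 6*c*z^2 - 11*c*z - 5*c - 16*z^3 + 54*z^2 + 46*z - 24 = 6*c^2 - 6*c*z^2 - 12*c - 16*z^3 + z*(c^2 - 38*c + 496) - 480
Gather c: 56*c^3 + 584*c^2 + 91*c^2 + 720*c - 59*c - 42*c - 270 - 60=56*c^3 + 675*c^2 + 619*c - 330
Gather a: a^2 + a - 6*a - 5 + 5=a^2 - 5*a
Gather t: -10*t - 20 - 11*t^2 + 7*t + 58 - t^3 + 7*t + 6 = -t^3 - 11*t^2 + 4*t + 44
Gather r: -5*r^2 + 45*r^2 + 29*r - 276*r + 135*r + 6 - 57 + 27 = 40*r^2 - 112*r - 24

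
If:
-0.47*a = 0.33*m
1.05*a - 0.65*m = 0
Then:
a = 0.00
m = 0.00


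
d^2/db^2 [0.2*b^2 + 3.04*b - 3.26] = 0.400000000000000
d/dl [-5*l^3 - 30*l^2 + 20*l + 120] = -15*l^2 - 60*l + 20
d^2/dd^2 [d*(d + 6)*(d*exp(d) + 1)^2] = 4*d^4*exp(2*d) + 40*d^3*exp(2*d) + 2*d^3*exp(d) + 84*d^2*exp(2*d) + 24*d^2*exp(d) + 36*d*exp(2*d) + 60*d*exp(d) + 24*exp(d) + 2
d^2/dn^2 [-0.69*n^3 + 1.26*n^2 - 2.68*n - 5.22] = 2.52 - 4.14*n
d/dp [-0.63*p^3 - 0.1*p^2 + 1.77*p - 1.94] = -1.89*p^2 - 0.2*p + 1.77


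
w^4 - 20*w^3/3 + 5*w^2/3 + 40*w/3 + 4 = (w - 6)*(w - 2)*(w + 1/3)*(w + 1)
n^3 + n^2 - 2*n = n*(n - 1)*(n + 2)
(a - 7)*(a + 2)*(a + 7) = a^3 + 2*a^2 - 49*a - 98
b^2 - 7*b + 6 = (b - 6)*(b - 1)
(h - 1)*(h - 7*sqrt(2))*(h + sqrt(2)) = h^3 - 6*sqrt(2)*h^2 - h^2 - 14*h + 6*sqrt(2)*h + 14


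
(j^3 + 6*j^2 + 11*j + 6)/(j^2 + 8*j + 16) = (j^3 + 6*j^2 + 11*j + 6)/(j^2 + 8*j + 16)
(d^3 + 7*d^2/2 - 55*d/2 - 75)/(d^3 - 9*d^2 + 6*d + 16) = (2*d^3 + 7*d^2 - 55*d - 150)/(2*(d^3 - 9*d^2 + 6*d + 16))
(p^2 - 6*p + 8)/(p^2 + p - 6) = (p - 4)/(p + 3)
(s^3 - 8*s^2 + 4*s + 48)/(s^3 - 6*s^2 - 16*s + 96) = (s + 2)/(s + 4)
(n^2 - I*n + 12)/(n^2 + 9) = (n - 4*I)/(n - 3*I)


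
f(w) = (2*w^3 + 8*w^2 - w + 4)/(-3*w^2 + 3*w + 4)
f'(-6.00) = -0.62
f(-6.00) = 1.10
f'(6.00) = -0.41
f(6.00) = -8.35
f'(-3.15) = -0.66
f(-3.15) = -0.68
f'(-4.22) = -0.62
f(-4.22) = -0.01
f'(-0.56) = -28.32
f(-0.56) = 4.87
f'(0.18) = 0.07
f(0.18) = 0.92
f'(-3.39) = -0.64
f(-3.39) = -0.53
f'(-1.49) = -2.29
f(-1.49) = -2.33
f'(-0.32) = -5.36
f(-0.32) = 1.86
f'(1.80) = 2882.80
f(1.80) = -124.32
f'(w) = (6*w - 3)*(2*w^3 + 8*w^2 - w + 4)/(-3*w^2 + 3*w + 4)^2 + (6*w^2 + 16*w - 1)/(-3*w^2 + 3*w + 4) = (-6*w^4 + 12*w^3 + 45*w^2 + 88*w - 16)/(9*w^4 - 18*w^3 - 15*w^2 + 24*w + 16)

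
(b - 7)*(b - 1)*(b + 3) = b^3 - 5*b^2 - 17*b + 21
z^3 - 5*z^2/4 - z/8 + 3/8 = (z - 1)*(z - 3/4)*(z + 1/2)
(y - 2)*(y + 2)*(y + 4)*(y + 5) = y^4 + 9*y^3 + 16*y^2 - 36*y - 80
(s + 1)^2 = s^2 + 2*s + 1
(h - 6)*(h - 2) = h^2 - 8*h + 12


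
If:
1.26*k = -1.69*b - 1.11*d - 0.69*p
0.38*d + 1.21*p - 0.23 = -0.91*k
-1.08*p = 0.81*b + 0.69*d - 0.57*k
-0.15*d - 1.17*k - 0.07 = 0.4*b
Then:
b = -0.69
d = 1.14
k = 0.03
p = -0.19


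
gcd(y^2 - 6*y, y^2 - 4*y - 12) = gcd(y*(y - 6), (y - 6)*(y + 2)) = y - 6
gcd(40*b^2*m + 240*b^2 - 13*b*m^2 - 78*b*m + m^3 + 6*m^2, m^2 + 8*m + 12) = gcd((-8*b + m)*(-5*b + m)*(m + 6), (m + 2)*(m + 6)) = m + 6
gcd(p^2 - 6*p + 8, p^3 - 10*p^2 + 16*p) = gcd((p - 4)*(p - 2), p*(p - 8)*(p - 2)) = p - 2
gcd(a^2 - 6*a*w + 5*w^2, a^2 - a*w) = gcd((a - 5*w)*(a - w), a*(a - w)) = -a + w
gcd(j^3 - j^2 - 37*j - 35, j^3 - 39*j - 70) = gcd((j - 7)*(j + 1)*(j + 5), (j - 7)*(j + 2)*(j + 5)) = j^2 - 2*j - 35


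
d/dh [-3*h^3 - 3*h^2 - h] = -9*h^2 - 6*h - 1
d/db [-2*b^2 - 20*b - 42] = -4*b - 20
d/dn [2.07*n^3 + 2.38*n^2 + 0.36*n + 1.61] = 6.21*n^2 + 4.76*n + 0.36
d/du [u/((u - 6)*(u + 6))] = (-u^2 - 36)/(u^4 - 72*u^2 + 1296)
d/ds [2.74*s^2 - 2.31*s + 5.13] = 5.48*s - 2.31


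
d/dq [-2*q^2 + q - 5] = 1 - 4*q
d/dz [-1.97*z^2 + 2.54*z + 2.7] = 2.54 - 3.94*z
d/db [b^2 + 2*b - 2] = 2*b + 2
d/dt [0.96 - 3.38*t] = -3.38000000000000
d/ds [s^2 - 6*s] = 2*s - 6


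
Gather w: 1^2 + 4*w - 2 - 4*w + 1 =0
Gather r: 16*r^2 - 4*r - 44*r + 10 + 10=16*r^2 - 48*r + 20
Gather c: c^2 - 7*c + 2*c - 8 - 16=c^2 - 5*c - 24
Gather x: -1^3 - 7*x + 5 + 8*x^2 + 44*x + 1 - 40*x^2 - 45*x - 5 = -32*x^2 - 8*x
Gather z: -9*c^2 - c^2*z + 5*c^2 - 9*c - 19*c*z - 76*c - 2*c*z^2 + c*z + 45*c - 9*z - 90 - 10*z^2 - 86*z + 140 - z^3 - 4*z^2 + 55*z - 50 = -4*c^2 - 40*c - z^3 + z^2*(-2*c - 14) + z*(-c^2 - 18*c - 40)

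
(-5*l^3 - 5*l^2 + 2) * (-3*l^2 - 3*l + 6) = 15*l^5 + 30*l^4 - 15*l^3 - 36*l^2 - 6*l + 12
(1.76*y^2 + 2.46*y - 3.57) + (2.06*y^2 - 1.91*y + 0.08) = 3.82*y^2 + 0.55*y - 3.49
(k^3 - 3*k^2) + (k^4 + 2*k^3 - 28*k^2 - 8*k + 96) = k^4 + 3*k^3 - 31*k^2 - 8*k + 96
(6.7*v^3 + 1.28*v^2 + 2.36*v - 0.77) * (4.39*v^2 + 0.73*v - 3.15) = 29.413*v^5 + 10.5102*v^4 - 9.8102*v^3 - 5.6895*v^2 - 7.9961*v + 2.4255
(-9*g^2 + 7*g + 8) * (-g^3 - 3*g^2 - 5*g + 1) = 9*g^5 + 20*g^4 + 16*g^3 - 68*g^2 - 33*g + 8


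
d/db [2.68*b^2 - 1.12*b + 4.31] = 5.36*b - 1.12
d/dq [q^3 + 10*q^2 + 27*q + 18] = 3*q^2 + 20*q + 27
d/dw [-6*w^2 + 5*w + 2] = 5 - 12*w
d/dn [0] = 0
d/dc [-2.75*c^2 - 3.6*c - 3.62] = -5.5*c - 3.6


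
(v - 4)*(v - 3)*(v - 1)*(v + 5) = v^4 - 3*v^3 - 21*v^2 + 83*v - 60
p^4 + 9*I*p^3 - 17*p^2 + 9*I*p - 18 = (p - I)*(p + I)*(p + 3*I)*(p + 6*I)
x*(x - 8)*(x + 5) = x^3 - 3*x^2 - 40*x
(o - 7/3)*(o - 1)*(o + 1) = o^3 - 7*o^2/3 - o + 7/3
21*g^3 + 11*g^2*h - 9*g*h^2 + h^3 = (-7*g + h)*(-3*g + h)*(g + h)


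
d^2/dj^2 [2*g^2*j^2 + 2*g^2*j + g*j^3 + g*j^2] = 2*g*(2*g + 3*j + 1)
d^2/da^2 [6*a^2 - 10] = 12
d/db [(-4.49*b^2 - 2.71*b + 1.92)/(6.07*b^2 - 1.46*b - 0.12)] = (23.0051*b^2 - 22.2312*b + 3.1284)/(36.8449*b^4 - 17.7244*b^3 + 0.6748*b^2 + 0.3504*b + 0.0144)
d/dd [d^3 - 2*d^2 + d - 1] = 3*d^2 - 4*d + 1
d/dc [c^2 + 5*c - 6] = 2*c + 5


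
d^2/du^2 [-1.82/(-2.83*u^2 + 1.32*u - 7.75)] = (-29.152396*u^2 + 13.597584*u + 1.82*(5.66*u - 1.32)*(11.32*u - 2.64) - 79.8343)/(2.83*u^2 - 1.32*u + 7.75)^3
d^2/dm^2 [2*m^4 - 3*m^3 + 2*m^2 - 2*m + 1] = 24*m^2 - 18*m + 4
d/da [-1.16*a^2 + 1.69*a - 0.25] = 1.69 - 2.32*a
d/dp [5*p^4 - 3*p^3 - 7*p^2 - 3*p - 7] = 20*p^3 - 9*p^2 - 14*p - 3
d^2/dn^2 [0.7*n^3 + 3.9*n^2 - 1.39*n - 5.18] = 4.2*n + 7.8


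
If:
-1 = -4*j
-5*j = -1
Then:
No Solution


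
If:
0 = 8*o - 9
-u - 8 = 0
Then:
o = 9/8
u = -8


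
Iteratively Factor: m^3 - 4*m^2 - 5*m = (m - 5)*(m^2 + m) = m*(m - 5)*(m + 1)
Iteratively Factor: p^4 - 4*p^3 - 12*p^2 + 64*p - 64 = (p - 4)*(p^3 - 12*p + 16) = (p - 4)*(p + 4)*(p^2 - 4*p + 4) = (p - 4)*(p - 2)*(p + 4)*(p - 2)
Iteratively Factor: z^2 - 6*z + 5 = (z - 5)*(z - 1)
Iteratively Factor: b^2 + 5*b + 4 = (b + 1)*(b + 4)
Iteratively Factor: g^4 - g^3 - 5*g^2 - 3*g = (g + 1)*(g^3 - 2*g^2 - 3*g) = g*(g + 1)*(g^2 - 2*g - 3) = g*(g - 3)*(g + 1)*(g + 1)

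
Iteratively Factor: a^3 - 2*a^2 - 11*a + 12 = (a - 4)*(a^2 + 2*a - 3) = (a - 4)*(a - 1)*(a + 3)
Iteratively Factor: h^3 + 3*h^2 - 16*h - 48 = (h + 3)*(h^2 - 16) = (h - 4)*(h + 3)*(h + 4)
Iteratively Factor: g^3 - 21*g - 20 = (g - 5)*(g^2 + 5*g + 4) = (g - 5)*(g + 1)*(g + 4)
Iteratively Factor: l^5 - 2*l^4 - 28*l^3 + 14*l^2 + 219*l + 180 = (l + 3)*(l^4 - 5*l^3 - 13*l^2 + 53*l + 60) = (l - 5)*(l + 3)*(l^3 - 13*l - 12) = (l - 5)*(l - 4)*(l + 3)*(l^2 + 4*l + 3) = (l - 5)*(l - 4)*(l + 3)^2*(l + 1)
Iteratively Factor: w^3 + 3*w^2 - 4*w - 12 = (w - 2)*(w^2 + 5*w + 6) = (w - 2)*(w + 3)*(w + 2)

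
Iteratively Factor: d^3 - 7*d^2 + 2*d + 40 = (d + 2)*(d^2 - 9*d + 20) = (d - 4)*(d + 2)*(d - 5)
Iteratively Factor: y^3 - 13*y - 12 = (y + 3)*(y^2 - 3*y - 4) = (y + 1)*(y + 3)*(y - 4)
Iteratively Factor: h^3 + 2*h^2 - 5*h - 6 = (h + 1)*(h^2 + h - 6) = (h + 1)*(h + 3)*(h - 2)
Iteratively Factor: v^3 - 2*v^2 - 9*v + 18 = (v - 3)*(v^2 + v - 6) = (v - 3)*(v + 3)*(v - 2)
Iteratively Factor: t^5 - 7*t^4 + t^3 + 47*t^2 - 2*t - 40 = (t - 1)*(t^4 - 6*t^3 - 5*t^2 + 42*t + 40) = (t - 1)*(t + 2)*(t^3 - 8*t^2 + 11*t + 20) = (t - 5)*(t - 1)*(t + 2)*(t^2 - 3*t - 4) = (t - 5)*(t - 4)*(t - 1)*(t + 2)*(t + 1)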